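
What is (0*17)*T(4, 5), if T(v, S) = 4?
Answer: 0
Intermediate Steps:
(0*17)*T(4, 5) = (0*17)*4 = 0*4 = 0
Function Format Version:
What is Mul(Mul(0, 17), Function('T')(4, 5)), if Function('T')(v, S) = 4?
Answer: 0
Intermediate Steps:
Mul(Mul(0, 17), Function('T')(4, 5)) = Mul(Mul(0, 17), 4) = Mul(0, 4) = 0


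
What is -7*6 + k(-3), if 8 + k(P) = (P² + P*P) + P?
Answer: -35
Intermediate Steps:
k(P) = -8 + P + 2*P² (k(P) = -8 + ((P² + P*P) + P) = -8 + ((P² + P²) + P) = -8 + (2*P² + P) = -8 + (P + 2*P²) = -8 + P + 2*P²)
-7*6 + k(-3) = -7*6 + (-8 - 3 + 2*(-3)²) = -42 + (-8 - 3 + 2*9) = -42 + (-8 - 3 + 18) = -42 + 7 = -35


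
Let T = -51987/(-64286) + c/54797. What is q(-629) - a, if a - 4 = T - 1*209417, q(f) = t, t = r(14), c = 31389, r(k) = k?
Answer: 737739425608341/3522679942 ≈ 2.0943e+5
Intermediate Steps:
t = 14
q(f) = 14
T = 4866604893/3522679942 (T = -51987/(-64286) + 31389/54797 = -51987*(-1/64286) + 31389*(1/54797) = 51987/64286 + 31389/54797 = 4866604893/3522679942 ≈ 1.3815)
a = -737690108089153/3522679942 (a = 4 + (4866604893/3522679942 - 1*209417) = 4 + (4866604893/3522679942 - 209417) = 4 - 737704198808921/3522679942 = -737690108089153/3522679942 ≈ -2.0941e+5)
q(-629) - a = 14 - 1*(-737690108089153/3522679942) = 14 + 737690108089153/3522679942 = 737739425608341/3522679942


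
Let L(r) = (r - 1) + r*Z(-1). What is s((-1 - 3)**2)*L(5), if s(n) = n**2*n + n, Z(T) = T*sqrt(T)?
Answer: 16448 - 20560*I ≈ 16448.0 - 20560.0*I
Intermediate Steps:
Z(T) = T**(3/2)
s(n) = n + n**3 (s(n) = n**3 + n = n + n**3)
L(r) = -1 + r - I*r (L(r) = (r - 1) + r*(-1)**(3/2) = (-1 + r) + r*(-I) = (-1 + r) - I*r = -1 + r - I*r)
s((-1 - 3)**2)*L(5) = ((-1 - 3)**2 + ((-1 - 3)**2)**3)*(-1 + 5 - 1*I*5) = ((-4)**2 + ((-4)**2)**3)*(-1 + 5 - 5*I) = (16 + 16**3)*(4 - 5*I) = (16 + 4096)*(4 - 5*I) = 4112*(4 - 5*I) = 16448 - 20560*I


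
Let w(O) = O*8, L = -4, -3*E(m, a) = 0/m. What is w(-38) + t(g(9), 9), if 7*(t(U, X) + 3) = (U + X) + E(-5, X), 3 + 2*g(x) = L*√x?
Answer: -4295/14 ≈ -306.79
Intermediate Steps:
E(m, a) = 0 (E(m, a) = -0/m = -⅓*0 = 0)
g(x) = -3/2 - 2*√x (g(x) = -3/2 + (-4*√x)/2 = -3/2 - 2*√x)
t(U, X) = -3 + U/7 + X/7 (t(U, X) = -3 + ((U + X) + 0)/7 = -3 + (U + X)/7 = -3 + (U/7 + X/7) = -3 + U/7 + X/7)
w(O) = 8*O
w(-38) + t(g(9), 9) = 8*(-38) + (-3 + (-3/2 - 2*√9)/7 + (⅐)*9) = -304 + (-3 + (-3/2 - 2*3)/7 + 9/7) = -304 + (-3 + (-3/2 - 6)/7 + 9/7) = -304 + (-3 + (⅐)*(-15/2) + 9/7) = -304 + (-3 - 15/14 + 9/7) = -304 - 39/14 = -4295/14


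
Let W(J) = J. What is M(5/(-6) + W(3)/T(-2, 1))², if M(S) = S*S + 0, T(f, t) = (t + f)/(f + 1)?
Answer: 28561/1296 ≈ 22.038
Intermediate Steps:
T(f, t) = (f + t)/(1 + f)
M(S) = S² (M(S) = S² + 0 = S²)
M(5/(-6) + W(3)/T(-2, 1))² = ((5/(-6) + 3/(((-2 + 1)/(1 - 2))))²)² = ((5*(-⅙) + 3/((-1/(-1))))²)² = ((-⅚ + 3/((-1*(-1))))²)² = ((-⅚ + 3/1)²)² = ((-⅚ + 3*1)²)² = ((-⅚ + 3)²)² = ((13/6)²)² = (169/36)² = 28561/1296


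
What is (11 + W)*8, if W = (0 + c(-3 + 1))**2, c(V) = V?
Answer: 120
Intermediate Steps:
W = 4 (W = (0 + (-3 + 1))**2 = (0 - 2)**2 = (-2)**2 = 4)
(11 + W)*8 = (11 + 4)*8 = 15*8 = 120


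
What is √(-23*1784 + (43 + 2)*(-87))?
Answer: I*√44947 ≈ 212.01*I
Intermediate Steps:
√(-23*1784 + (43 + 2)*(-87)) = √(-41032 + 45*(-87)) = √(-41032 - 3915) = √(-44947) = I*√44947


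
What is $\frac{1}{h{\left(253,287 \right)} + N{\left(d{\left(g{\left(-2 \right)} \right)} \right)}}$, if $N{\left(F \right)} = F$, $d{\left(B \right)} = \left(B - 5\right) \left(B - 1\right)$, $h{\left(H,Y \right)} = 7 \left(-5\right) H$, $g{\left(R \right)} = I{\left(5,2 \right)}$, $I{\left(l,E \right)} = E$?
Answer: $- \frac{1}{8858} \approx -0.00011289$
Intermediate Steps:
$g{\left(R \right)} = 2$
$h{\left(H,Y \right)} = - 35 H$
$d{\left(B \right)} = \left(-1 + B\right) \left(-5 + B\right)$ ($d{\left(B \right)} = \left(-5 + B\right) \left(-1 + B\right) = \left(-1 + B\right) \left(-5 + B\right)$)
$\frac{1}{h{\left(253,287 \right)} + N{\left(d{\left(g{\left(-2 \right)} \right)} \right)}} = \frac{1}{\left(-35\right) 253 + \left(5 + 2^{2} - 12\right)} = \frac{1}{-8855 + \left(5 + 4 - 12\right)} = \frac{1}{-8855 - 3} = \frac{1}{-8858} = - \frac{1}{8858}$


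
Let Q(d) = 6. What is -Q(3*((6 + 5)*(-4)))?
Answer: -6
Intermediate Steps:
-Q(3*((6 + 5)*(-4))) = -1*6 = -6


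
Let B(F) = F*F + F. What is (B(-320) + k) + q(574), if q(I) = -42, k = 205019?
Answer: 307057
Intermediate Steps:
B(F) = F + F**2 (B(F) = F**2 + F = F + F**2)
(B(-320) + k) + q(574) = (-320*(1 - 320) + 205019) - 42 = (-320*(-319) + 205019) - 42 = (102080 + 205019) - 42 = 307099 - 42 = 307057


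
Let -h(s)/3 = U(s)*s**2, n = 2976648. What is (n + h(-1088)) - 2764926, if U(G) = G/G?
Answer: -3339510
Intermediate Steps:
U(G) = 1
h(s) = -3*s**2
(n + h(-1088)) - 2764926 = (2976648 - 3*(-1088)**2) - 2764926 = (2976648 - 3*1183744) - 2764926 = (2976648 - 3551232) - 2764926 = -574584 - 2764926 = -3339510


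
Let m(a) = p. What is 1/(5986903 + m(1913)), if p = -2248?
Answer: 1/5984655 ≈ 1.6709e-7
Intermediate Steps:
m(a) = -2248
1/(5986903 + m(1913)) = 1/(5986903 - 2248) = 1/5984655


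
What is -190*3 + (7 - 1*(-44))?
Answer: -519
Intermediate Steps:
-190*3 + (7 - 1*(-44)) = -95*6 + (7 + 44) = -570 + 51 = -519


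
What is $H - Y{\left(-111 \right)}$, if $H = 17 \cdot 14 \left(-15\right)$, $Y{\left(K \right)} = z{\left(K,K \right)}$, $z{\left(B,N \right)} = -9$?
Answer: $-3561$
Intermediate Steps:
$Y{\left(K \right)} = -9$
$H = -3570$ ($H = 238 \left(-15\right) = -3570$)
$H - Y{\left(-111 \right)} = -3570 - -9 = -3570 + 9 = -3561$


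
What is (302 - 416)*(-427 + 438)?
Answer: -1254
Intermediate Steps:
(302 - 416)*(-427 + 438) = -114*11 = -1254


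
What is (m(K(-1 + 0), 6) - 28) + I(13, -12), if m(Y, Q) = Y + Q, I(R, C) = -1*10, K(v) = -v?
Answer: -31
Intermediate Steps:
I(R, C) = -10
m(Y, Q) = Q + Y
(m(K(-1 + 0), 6) - 28) + I(13, -12) = ((6 - (-1 + 0)) - 28) - 10 = ((6 - 1*(-1)) - 28) - 10 = ((6 + 1) - 28) - 10 = (7 - 28) - 10 = -21 - 10 = -31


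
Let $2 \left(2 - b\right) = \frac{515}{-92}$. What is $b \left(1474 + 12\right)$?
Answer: $\frac{656069}{92} \approx 7131.2$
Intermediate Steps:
$b = \frac{883}{184}$ ($b = 2 - \frac{515 \frac{1}{-92}}{2} = 2 - \frac{515 \left(- \frac{1}{92}\right)}{2} = 2 - - \frac{515}{184} = 2 + \frac{515}{184} = \frac{883}{184} \approx 4.7989$)
$b \left(1474 + 12\right) = \frac{883 \left(1474 + 12\right)}{184} = \frac{883}{184} \cdot 1486 = \frac{656069}{92}$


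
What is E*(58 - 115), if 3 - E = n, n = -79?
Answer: -4674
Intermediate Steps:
E = 82 (E = 3 - 1*(-79) = 3 + 79 = 82)
E*(58 - 115) = 82*(58 - 115) = 82*(-57) = -4674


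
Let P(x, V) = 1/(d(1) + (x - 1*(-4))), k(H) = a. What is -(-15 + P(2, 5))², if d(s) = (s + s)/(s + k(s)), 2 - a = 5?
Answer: -5476/25 ≈ -219.04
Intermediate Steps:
a = -3 (a = 2 - 1*5 = 2 - 5 = -3)
k(H) = -3
d(s) = 2*s/(-3 + s) (d(s) = (s + s)/(s - 3) = (2*s)/(-3 + s) = 2*s/(-3 + s))
P(x, V) = 1/(3 + x) (P(x, V) = 1/(2*1/(-3 + 1) + (x - 1*(-4))) = 1/(2*1/(-2) + (x + 4)) = 1/(2*1*(-½) + (4 + x)) = 1/(-1 + (4 + x)) = 1/(3 + x))
-(-15 + P(2, 5))² = -(-15 + 1/(3 + 2))² = -(-15 + 1/5)² = -(-15 + ⅕)² = -(-74/5)² = -1*5476/25 = -5476/25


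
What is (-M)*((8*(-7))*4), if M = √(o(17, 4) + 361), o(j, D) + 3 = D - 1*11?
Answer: 672*√39 ≈ 4196.6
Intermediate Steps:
o(j, D) = -14 + D (o(j, D) = -3 + (D - 1*11) = -3 + (D - 11) = -3 + (-11 + D) = -14 + D)
M = 3*√39 (M = √((-14 + 4) + 361) = √(-10 + 361) = √351 = 3*√39 ≈ 18.735)
(-M)*((8*(-7))*4) = (-3*√39)*((8*(-7))*4) = (-3*√39)*(-56*4) = -3*√39*(-224) = 672*√39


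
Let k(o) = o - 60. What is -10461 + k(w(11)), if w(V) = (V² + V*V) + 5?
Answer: -10274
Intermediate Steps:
w(V) = 5 + 2*V² (w(V) = (V² + V²) + 5 = 2*V² + 5 = 5 + 2*V²)
k(o) = -60 + o
-10461 + k(w(11)) = -10461 + (-60 + (5 + 2*11²)) = -10461 + (-60 + (5 + 2*121)) = -10461 + (-60 + (5 + 242)) = -10461 + (-60 + 247) = -10461 + 187 = -10274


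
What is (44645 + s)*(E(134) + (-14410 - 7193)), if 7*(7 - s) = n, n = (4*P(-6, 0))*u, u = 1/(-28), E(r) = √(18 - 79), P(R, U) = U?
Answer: -964617156 + 44652*I*√61 ≈ -9.6462e+8 + 3.4874e+5*I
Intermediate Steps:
E(r) = I*√61 (E(r) = √(-61) = I*√61)
u = -1/28 ≈ -0.035714
n = 0 (n = (4*0)*(-1/28) = 0*(-1/28) = 0)
s = 7 (s = 7 - ⅐*0 = 7 + 0 = 7)
(44645 + s)*(E(134) + (-14410 - 7193)) = (44645 + 7)*(I*√61 + (-14410 - 7193)) = 44652*(I*√61 - 21603) = 44652*(-21603 + I*√61) = -964617156 + 44652*I*√61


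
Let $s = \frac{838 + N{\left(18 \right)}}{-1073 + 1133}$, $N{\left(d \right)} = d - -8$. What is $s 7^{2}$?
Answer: $\frac{3528}{5} \approx 705.6$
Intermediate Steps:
$N{\left(d \right)} = 8 + d$ ($N{\left(d \right)} = d + 8 = 8 + d$)
$s = \frac{72}{5}$ ($s = \frac{838 + \left(8 + 18\right)}{-1073 + 1133} = \frac{838 + 26}{60} = 864 \cdot \frac{1}{60} = \frac{72}{5} \approx 14.4$)
$s 7^{2} = \frac{72 \cdot 7^{2}}{5} = \frac{72}{5} \cdot 49 = \frac{3528}{5}$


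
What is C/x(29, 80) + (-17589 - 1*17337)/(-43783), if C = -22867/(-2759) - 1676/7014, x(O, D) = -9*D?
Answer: 239905029603719/305018006816880 ≈ 0.78653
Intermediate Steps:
C = 77882527/9675813 (C = -22867*(-1/2759) - 1676*1/7014 = 22867/2759 - 838/3507 = 77882527/9675813 ≈ 8.0492)
C/x(29, 80) + (-17589 - 1*17337)/(-43783) = 77882527/(9675813*((-9*80))) + (-17589 - 1*17337)/(-43783) = (77882527/9675813)/(-720) + (-17589 - 17337)*(-1/43783) = (77882527/9675813)*(-1/720) - 34926*(-1/43783) = -77882527/6966585360 + 34926/43783 = 239905029603719/305018006816880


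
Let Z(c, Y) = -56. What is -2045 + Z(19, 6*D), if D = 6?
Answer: -2101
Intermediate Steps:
-2045 + Z(19, 6*D) = -2045 - 56 = -2101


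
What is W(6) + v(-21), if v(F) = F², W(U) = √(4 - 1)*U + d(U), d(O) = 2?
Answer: 443 + 6*√3 ≈ 453.39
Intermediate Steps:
W(U) = 2 + U*√3 (W(U) = √(4 - 1)*U + 2 = √3*U + 2 = U*√3 + 2 = 2 + U*√3)
W(6) + v(-21) = (2 + 6*√3) + (-21)² = (2 + 6*√3) + 441 = 443 + 6*√3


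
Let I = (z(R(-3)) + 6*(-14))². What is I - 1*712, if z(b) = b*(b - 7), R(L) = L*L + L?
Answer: 7388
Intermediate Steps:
R(L) = L + L² (R(L) = L² + L = L + L²)
z(b) = b*(-7 + b)
I = 8100 (I = ((-3*(1 - 3))*(-7 - 3*(1 - 3)) + 6*(-14))² = ((-3*(-2))*(-7 - 3*(-2)) - 84)² = (6*(-7 + 6) - 84)² = (6*(-1) - 84)² = (-6 - 84)² = (-90)² = 8100)
I - 1*712 = 8100 - 1*712 = 8100 - 712 = 7388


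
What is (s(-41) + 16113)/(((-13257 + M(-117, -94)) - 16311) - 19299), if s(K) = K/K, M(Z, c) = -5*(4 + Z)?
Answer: -8057/24151 ≈ -0.33361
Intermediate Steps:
M(Z, c) = -20 - 5*Z
s(K) = 1
(s(-41) + 16113)/(((-13257 + M(-117, -94)) - 16311) - 19299) = (1 + 16113)/(((-13257 + (-20 - 5*(-117))) - 16311) - 19299) = 16114/(((-13257 + (-20 + 585)) - 16311) - 19299) = 16114/(((-13257 + 565) - 16311) - 19299) = 16114/((-12692 - 16311) - 19299) = 16114/(-29003 - 19299) = 16114/(-48302) = 16114*(-1/48302) = -8057/24151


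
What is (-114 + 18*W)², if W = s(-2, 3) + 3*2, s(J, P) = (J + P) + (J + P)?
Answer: 900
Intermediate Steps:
s(J, P) = 2*J + 2*P
W = 8 (W = (2*(-2) + 2*3) + 3*2 = (-4 + 6) + 6 = 2 + 6 = 8)
(-114 + 18*W)² = (-114 + 18*8)² = (-114 + 144)² = 30² = 900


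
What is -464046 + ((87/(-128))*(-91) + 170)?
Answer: -59368211/128 ≈ -4.6381e+5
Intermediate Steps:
-464046 + ((87/(-128))*(-91) + 170) = -464046 + ((87*(-1/128))*(-91) + 170) = -464046 + (-87/128*(-91) + 170) = -464046 + (7917/128 + 170) = -464046 + 29677/128 = -59368211/128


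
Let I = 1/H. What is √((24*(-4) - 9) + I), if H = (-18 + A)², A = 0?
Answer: I*√34019/18 ≈ 10.247*I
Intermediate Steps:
H = 324 (H = (-18 + 0)² = (-18)² = 324)
I = 1/324 ≈ 0.0030864
√((24*(-4) - 9) + I) = √((24*(-4) - 9) + 1/324) = √((-96 - 9) + 1/324) = √(-105 + 1/324) = √(-34019/324) = I*√34019/18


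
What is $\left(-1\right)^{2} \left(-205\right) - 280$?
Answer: $-485$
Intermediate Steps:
$\left(-1\right)^{2} \left(-205\right) - 280 = 1 \left(-205\right) - 280 = -205 - 280 = -485$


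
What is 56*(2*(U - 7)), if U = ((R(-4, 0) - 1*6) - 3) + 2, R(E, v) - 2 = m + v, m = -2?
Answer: -1568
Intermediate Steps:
R(E, v) = v (R(E, v) = 2 + (-2 + v) = v)
U = -7 (U = ((0 - 1*6) - 3) + 2 = ((0 - 6) - 3) + 2 = (-6 - 3) + 2 = -9 + 2 = -7)
56*(2*(U - 7)) = 56*(2*(-7 - 7)) = 56*(2*(-14)) = 56*(-28) = -1568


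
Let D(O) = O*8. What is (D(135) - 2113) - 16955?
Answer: -17988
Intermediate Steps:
D(O) = 8*O
(D(135) - 2113) - 16955 = (8*135 - 2113) - 16955 = (1080 - 2113) - 16955 = -1033 - 16955 = -17988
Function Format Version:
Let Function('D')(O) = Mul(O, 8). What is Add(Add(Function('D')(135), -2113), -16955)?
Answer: -17988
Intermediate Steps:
Function('D')(O) = Mul(8, O)
Add(Add(Function('D')(135), -2113), -16955) = Add(Add(Mul(8, 135), -2113), -16955) = Add(Add(1080, -2113), -16955) = Add(-1033, -16955) = -17988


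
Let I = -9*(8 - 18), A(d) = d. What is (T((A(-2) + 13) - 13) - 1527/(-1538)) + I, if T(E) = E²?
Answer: 146099/1538 ≈ 94.993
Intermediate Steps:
I = 90 (I = -9*(-10) = 90)
(T((A(-2) + 13) - 13) - 1527/(-1538)) + I = (((-2 + 13) - 13)² - 1527/(-1538)) + 90 = ((11 - 13)² - 1527*(-1/1538)) + 90 = ((-2)² + 1527/1538) + 90 = (4 + 1527/1538) + 90 = 7679/1538 + 90 = 146099/1538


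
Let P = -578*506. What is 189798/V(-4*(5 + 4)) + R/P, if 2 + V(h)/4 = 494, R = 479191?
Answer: 2273616399/23982376 ≈ 94.804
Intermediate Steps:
V(h) = 1968 (V(h) = -8 + 4*494 = -8 + 1976 = 1968)
P = -292468
189798/V(-4*(5 + 4)) + R/P = 189798/1968 + 479191/(-292468) = 189798*(1/1968) + 479191*(-1/292468) = 31633/328 - 479191/292468 = 2273616399/23982376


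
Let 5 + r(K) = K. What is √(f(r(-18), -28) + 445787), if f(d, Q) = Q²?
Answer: 87*√59 ≈ 668.26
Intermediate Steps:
r(K) = -5 + K
√(f(r(-18), -28) + 445787) = √((-28)² + 445787) = √(784 + 445787) = √446571 = 87*√59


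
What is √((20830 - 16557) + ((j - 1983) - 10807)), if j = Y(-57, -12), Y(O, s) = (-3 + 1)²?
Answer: I*√8513 ≈ 92.266*I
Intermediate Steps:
Y(O, s) = 4 (Y(O, s) = (-2)² = 4)
j = 4
√((20830 - 16557) + ((j - 1983) - 10807)) = √((20830 - 16557) + ((4 - 1983) - 10807)) = √(4273 + (-1979 - 10807)) = √(4273 - 12786) = √(-8513) = I*√8513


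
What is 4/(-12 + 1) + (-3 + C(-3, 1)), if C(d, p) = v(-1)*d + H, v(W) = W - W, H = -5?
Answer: -92/11 ≈ -8.3636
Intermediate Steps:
v(W) = 0
C(d, p) = -5 (C(d, p) = 0*d - 5 = 0 - 5 = -5)
4/(-12 + 1) + (-3 + C(-3, 1)) = 4/(-12 + 1) + (-3 - 5) = 4/(-11) - 8 = -1/11*4 - 8 = -4/11 - 8 = -92/11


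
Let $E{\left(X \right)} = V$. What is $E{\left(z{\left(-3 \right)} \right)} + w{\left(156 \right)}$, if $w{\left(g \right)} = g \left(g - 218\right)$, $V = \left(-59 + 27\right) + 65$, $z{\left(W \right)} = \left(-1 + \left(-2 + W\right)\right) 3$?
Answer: $-9639$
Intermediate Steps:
$z{\left(W \right)} = -9 + 3 W$ ($z{\left(W \right)} = \left(-3 + W\right) 3 = -9 + 3 W$)
$V = 33$ ($V = -32 + 65 = 33$)
$E{\left(X \right)} = 33$
$w{\left(g \right)} = g \left(-218 + g\right)$
$E{\left(z{\left(-3 \right)} \right)} + w{\left(156 \right)} = 33 + 156 \left(-218 + 156\right) = 33 + 156 \left(-62\right) = 33 - 9672 = -9639$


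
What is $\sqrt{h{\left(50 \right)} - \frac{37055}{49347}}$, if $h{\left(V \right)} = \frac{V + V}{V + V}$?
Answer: $\frac{2 \sqrt{16849259}}{16449} \approx 0.49909$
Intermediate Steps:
$h{\left(V \right)} = 1$ ($h{\left(V \right)} = \frac{2 V}{2 V} = 2 V \frac{1}{2 V} = 1$)
$\sqrt{h{\left(50 \right)} - \frac{37055}{49347}} = \sqrt{1 - \frac{37055}{49347}} = \sqrt{\frac{12292}{49347}} = \frac{2 \sqrt{16849259}}{16449}$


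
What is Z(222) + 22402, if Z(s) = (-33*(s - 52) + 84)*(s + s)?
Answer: -2431142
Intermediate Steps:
Z(s) = 2*s*(1800 - 33*s) (Z(s) = (-33*(-52 + s) + 84)*(2*s) = ((1716 - 33*s) + 84)*(2*s) = (1800 - 33*s)*(2*s) = 2*s*(1800 - 33*s))
Z(222) + 22402 = 6*222*(600 - 11*222) + 22402 = 6*222*(600 - 2442) + 22402 = 6*222*(-1842) + 22402 = -2453544 + 22402 = -2431142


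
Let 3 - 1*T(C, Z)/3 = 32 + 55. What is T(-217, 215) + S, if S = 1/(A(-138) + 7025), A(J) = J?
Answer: -1735523/6887 ≈ -252.00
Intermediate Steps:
T(C, Z) = -252 (T(C, Z) = 9 - 3*(32 + 55) = 9 - 3*87 = 9 - 261 = -252)
S = 1/6887 (S = 1/(-138 + 7025) = 1/6887 ≈ 0.00014520)
T(-217, 215) + S = -252 + 1/6887 = -1735523/6887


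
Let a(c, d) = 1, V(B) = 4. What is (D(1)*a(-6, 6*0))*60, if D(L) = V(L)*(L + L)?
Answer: 480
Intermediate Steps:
D(L) = 8*L (D(L) = 4*(L + L) = 4*(2*L) = 8*L)
(D(1)*a(-6, 6*0))*60 = ((8*1)*1)*60 = (8*1)*60 = 8*60 = 480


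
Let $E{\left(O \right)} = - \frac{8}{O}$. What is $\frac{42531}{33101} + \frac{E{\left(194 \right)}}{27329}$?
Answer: $\frac{112745848399}{87747871213} \approx 1.2849$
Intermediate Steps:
$\frac{42531}{33101} + \frac{E{\left(194 \right)}}{27329} = \frac{42531}{33101} + \frac{\left(-8\right) \frac{1}{194}}{27329} = 42531 \cdot \frac{1}{33101} + \left(-8\right) \frac{1}{194} \cdot \frac{1}{27329} = \frac{42531}{33101} - \frac{4}{2650913} = \frac{112745848399}{87747871213}$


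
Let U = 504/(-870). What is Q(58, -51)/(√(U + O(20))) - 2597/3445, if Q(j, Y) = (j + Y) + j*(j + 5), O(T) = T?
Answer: -49/65 + 3661*√1595/176 ≈ 829.99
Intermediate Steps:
U = -84/145 (U = 504*(-1/870) = -84/145 ≈ -0.57931)
Q(j, Y) = Y + j + j*(5 + j) (Q(j, Y) = (Y + j) + j*(5 + j) = Y + j + j*(5 + j))
Q(58, -51)/(√(U + O(20))) - 2597/3445 = (-51 + 58² + 6*58)/(√(-84/145 + 20)) - 2597/3445 = (-51 + 3364 + 348)/(√(2816/145)) - 2597*1/3445 = 3661/((16*√1595/145)) - 49/65 = 3661*(√1595/176) - 49/65 = 3661*√1595/176 - 49/65 = -49/65 + 3661*√1595/176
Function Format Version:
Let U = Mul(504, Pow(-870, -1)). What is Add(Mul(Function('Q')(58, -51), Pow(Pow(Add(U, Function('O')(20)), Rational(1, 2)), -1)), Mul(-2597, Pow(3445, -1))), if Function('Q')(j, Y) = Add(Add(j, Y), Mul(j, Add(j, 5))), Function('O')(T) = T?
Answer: Add(Rational(-49, 65), Mul(Rational(3661, 176), Pow(1595, Rational(1, 2)))) ≈ 829.99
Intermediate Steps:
U = Rational(-84, 145) (U = Mul(504, Rational(-1, 870)) = Rational(-84, 145) ≈ -0.57931)
Function('Q')(j, Y) = Add(Y, j, Mul(j, Add(5, j))) (Function('Q')(j, Y) = Add(Add(Y, j), Mul(j, Add(5, j))) = Add(Y, j, Mul(j, Add(5, j))))
Add(Mul(Function('Q')(58, -51), Pow(Pow(Add(U, Function('O')(20)), Rational(1, 2)), -1)), Mul(-2597, Pow(3445, -1))) = Add(Mul(Add(-51, Pow(58, 2), Mul(6, 58)), Pow(Pow(Add(Rational(-84, 145), 20), Rational(1, 2)), -1)), Mul(-2597, Pow(3445, -1))) = Add(Mul(Add(-51, 3364, 348), Pow(Pow(Rational(2816, 145), Rational(1, 2)), -1)), Mul(-2597, Rational(1, 3445))) = Add(Mul(3661, Pow(Mul(Rational(16, 145), Pow(1595, Rational(1, 2))), -1)), Rational(-49, 65)) = Add(Mul(3661, Mul(Rational(1, 176), Pow(1595, Rational(1, 2)))), Rational(-49, 65)) = Add(Mul(Rational(3661, 176), Pow(1595, Rational(1, 2))), Rational(-49, 65)) = Add(Rational(-49, 65), Mul(Rational(3661, 176), Pow(1595, Rational(1, 2))))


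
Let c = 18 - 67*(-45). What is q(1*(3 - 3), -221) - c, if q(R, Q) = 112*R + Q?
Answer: -3254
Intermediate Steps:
q(R, Q) = Q + 112*R
c = 3033 (c = 18 + 3015 = 3033)
q(1*(3 - 3), -221) - c = (-221 + 112*(1*(3 - 3))) - 1*3033 = (-221 + 112*(1*0)) - 3033 = (-221 + 112*0) - 3033 = (-221 + 0) - 3033 = -221 - 3033 = -3254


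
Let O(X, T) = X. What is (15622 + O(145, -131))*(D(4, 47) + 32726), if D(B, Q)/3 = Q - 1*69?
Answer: 514950220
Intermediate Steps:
D(B, Q) = -207 + 3*Q (D(B, Q) = 3*(Q - 1*69) = 3*(Q - 69) = 3*(-69 + Q) = -207 + 3*Q)
(15622 + O(145, -131))*(D(4, 47) + 32726) = (15622 + 145)*((-207 + 3*47) + 32726) = 15767*((-207 + 141) + 32726) = 15767*(-66 + 32726) = 15767*32660 = 514950220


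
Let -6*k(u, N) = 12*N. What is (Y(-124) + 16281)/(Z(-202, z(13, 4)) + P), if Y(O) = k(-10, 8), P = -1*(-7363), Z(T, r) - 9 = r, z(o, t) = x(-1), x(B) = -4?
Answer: 16265/7368 ≈ 2.2075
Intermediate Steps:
z(o, t) = -4
Z(T, r) = 9 + r
P = 7363
k(u, N) = -2*N
Y(O) = -16 (Y(O) = -2*8 = -16)
(Y(-124) + 16281)/(Z(-202, z(13, 4)) + P) = (-16 + 16281)/((9 - 4) + 7363) = 16265/(5 + 7363) = 16265/7368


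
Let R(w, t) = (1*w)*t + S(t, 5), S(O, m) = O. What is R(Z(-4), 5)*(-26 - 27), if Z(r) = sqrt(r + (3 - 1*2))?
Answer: -265 - 265*I*sqrt(3) ≈ -265.0 - 458.99*I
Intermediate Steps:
Z(r) = sqrt(1 + r) (Z(r) = sqrt(r + (3 - 2)) = sqrt(r + 1) = sqrt(1 + r))
R(w, t) = t + t*w (R(w, t) = (1*w)*t + t = w*t + t = t*w + t = t + t*w)
R(Z(-4), 5)*(-26 - 27) = (5*(1 + sqrt(1 - 4)))*(-26 - 27) = (5*(1 + sqrt(-3)))*(-53) = (5*(1 + I*sqrt(3)))*(-53) = (5 + 5*I*sqrt(3))*(-53) = -265 - 265*I*sqrt(3)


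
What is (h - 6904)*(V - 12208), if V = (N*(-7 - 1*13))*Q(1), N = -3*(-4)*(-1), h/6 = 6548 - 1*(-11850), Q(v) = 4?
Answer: -1163988032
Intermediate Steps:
h = 110388 (h = 6*(6548 - 1*(-11850)) = 6*(6548 + 11850) = 6*18398 = 110388)
N = -12 (N = 12*(-1) = -12)
V = 960 (V = -12*(-7 - 1*13)*4 = -12*(-7 - 13)*4 = -12*(-20)*4 = 240*4 = 960)
(h - 6904)*(V - 12208) = (110388 - 6904)*(960 - 12208) = 103484*(-11248) = -1163988032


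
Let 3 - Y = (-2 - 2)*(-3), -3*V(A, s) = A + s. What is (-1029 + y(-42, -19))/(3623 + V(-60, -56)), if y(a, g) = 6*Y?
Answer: -3249/10985 ≈ -0.29577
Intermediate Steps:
V(A, s) = -A/3 - s/3 (V(A, s) = -(A + s)/3 = -A/3 - s/3)
Y = -9 (Y = 3 - (-2 - 2)*(-3) = 3 - (-4)*(-3) = 3 - 1*12 = 3 - 12 = -9)
y(a, g) = -54 (y(a, g) = 6*(-9) = -54)
(-1029 + y(-42, -19))/(3623 + V(-60, -56)) = (-1029 - 54)/(3623 + (-1/3*(-60) - 1/3*(-56))) = -1083/(3623 + (20 + 56/3)) = -1083/(3623 + 116/3) = -1083/10985/3 = -1083*3/10985 = -3249/10985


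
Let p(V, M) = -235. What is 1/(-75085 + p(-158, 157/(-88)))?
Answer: -1/75320 ≈ -1.3277e-5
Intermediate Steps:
1/(-75085 + p(-158, 157/(-88))) = 1/(-75085 - 235) = 1/(-75320) = -1/75320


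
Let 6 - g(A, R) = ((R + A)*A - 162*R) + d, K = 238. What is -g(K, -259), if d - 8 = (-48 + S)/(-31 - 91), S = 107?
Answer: 4509305/122 ≈ 36962.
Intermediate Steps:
d = 917/122 (d = 8 + (-48 + 107)/(-31 - 91) = 8 + 59/(-122) = 8 + 59*(-1/122) = 8 - 59/122 = 917/122 ≈ 7.5164)
g(A, R) = -185/122 + 162*R - A*(A + R) (g(A, R) = 6 - (((R + A)*A - 162*R) + 917/122) = 6 - (((A + R)*A - 162*R) + 917/122) = 6 - ((A*(A + R) - 162*R) + 917/122) = 6 - ((-162*R + A*(A + R)) + 917/122) = 6 - (917/122 - 162*R + A*(A + R)) = 6 + (-917/122 + 162*R - A*(A + R)) = -185/122 + 162*R - A*(A + R))
-g(K, -259) = -(-185/122 - 1*238**2 + 162*(-259) - 1*238*(-259)) = -(-185/122 - 1*56644 - 41958 + 61642) = -(-185/122 - 56644 - 41958 + 61642) = -1*(-4509305/122) = 4509305/122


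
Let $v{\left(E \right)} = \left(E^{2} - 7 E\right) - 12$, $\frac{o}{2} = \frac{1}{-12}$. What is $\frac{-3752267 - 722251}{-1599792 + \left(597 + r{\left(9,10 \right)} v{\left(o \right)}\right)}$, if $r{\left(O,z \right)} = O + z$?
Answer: $\frac{161082648}{57578411} \approx 2.7976$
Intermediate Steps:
$o = - \frac{1}{6}$ ($o = \frac{2}{-12} = 2 \left(- \frac{1}{12}\right) = - \frac{1}{6} \approx -0.16667$)
$v{\left(E \right)} = -12 + E^{2} - 7 E$
$\frac{-3752267 - 722251}{-1599792 + \left(597 + r{\left(9,10 \right)} v{\left(o \right)}\right)} = \frac{-3752267 - 722251}{-1599792 + \left(597 + \left(9 + 10\right) \left(-12 + \left(- \frac{1}{6}\right)^{2} - - \frac{7}{6}\right)\right)} = - \frac{4474518}{-1599792 + \left(597 + 19 \left(-12 + \frac{1}{36} + \frac{7}{6}\right)\right)} = - \frac{4474518}{-1599792 + \left(597 + 19 \left(- \frac{389}{36}\right)\right)} = - \frac{4474518}{-1599792 + \left(597 - \frac{7391}{36}\right)} = - \frac{4474518}{-1599792 + \frac{14101}{36}} = - \frac{4474518}{- \frac{57578411}{36}} = \left(-4474518\right) \left(- \frac{36}{57578411}\right) = \frac{161082648}{57578411}$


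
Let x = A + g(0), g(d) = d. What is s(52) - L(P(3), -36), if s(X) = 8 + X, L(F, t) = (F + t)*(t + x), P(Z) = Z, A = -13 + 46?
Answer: -39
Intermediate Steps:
A = 33
x = 33 (x = 33 + 0 = 33)
L(F, t) = (33 + t)*(F + t) (L(F, t) = (F + t)*(t + 33) = (F + t)*(33 + t) = (33 + t)*(F + t))
s(52) - L(P(3), -36) = (8 + 52) - ((-36)**2 + 33*3 + 33*(-36) + 3*(-36)) = 60 - (1296 + 99 - 1188 - 108) = 60 - 1*99 = 60 - 99 = -39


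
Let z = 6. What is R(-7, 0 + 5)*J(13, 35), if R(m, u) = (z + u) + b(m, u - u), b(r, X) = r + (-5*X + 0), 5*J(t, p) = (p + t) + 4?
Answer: 208/5 ≈ 41.600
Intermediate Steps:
J(t, p) = ⅘ + p/5 + t/5 (J(t, p) = ((p + t) + 4)/5 = (4 + p + t)/5 = ⅘ + p/5 + t/5)
b(r, X) = r - 5*X
R(m, u) = 6 + m + u (R(m, u) = (6 + u) + (m - 5*(u - u)) = (6 + u) + (m - 5*0) = (6 + u) + (m + 0) = (6 + u) + m = 6 + m + u)
R(-7, 0 + 5)*J(13, 35) = (6 - 7 + (0 + 5))*(⅘ + (⅕)*35 + (⅕)*13) = (6 - 7 + 5)*(⅘ + 7 + 13/5) = 4*(52/5) = 208/5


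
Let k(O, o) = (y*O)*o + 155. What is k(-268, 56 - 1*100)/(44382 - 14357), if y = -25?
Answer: -58929/6005 ≈ -9.8133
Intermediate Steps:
k(O, o) = 155 - 25*O*o (k(O, o) = (-25*O)*o + 155 = -25*O*o + 155 = 155 - 25*O*o)
k(-268, 56 - 1*100)/(44382 - 14357) = (155 - 25*(-268)*(56 - 1*100))/(44382 - 14357) = (155 - 25*(-268)*(56 - 100))/30025 = (155 - 25*(-268)*(-44))*(1/30025) = (155 - 294800)*(1/30025) = -294645*1/30025 = -58929/6005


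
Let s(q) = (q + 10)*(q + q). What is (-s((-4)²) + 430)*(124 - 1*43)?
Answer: -32562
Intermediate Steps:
s(q) = 2*q*(10 + q) (s(q) = (10 + q)*(2*q) = 2*q*(10 + q))
(-s((-4)²) + 430)*(124 - 1*43) = (-2*(-4)²*(10 + (-4)²) + 430)*(124 - 1*43) = (-2*16*(10 + 16) + 430)*(124 - 43) = (-2*16*26 + 430)*81 = (-1*832 + 430)*81 = (-832 + 430)*81 = -402*81 = -32562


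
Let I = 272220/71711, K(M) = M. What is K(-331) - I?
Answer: -24008561/71711 ≈ -334.80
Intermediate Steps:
I = 272220/71711 (I = 272220*(1/71711) = 272220/71711 ≈ 3.7961)
K(-331) - I = -331 - 1*272220/71711 = -331 - 272220/71711 = -24008561/71711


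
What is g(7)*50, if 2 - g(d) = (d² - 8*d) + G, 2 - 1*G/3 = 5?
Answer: 900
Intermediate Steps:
G = -9 (G = 6 - 3*5 = 6 - 15 = -9)
g(d) = 11 - d² + 8*d (g(d) = 2 - ((d² - 8*d) - 9) = 2 - (-9 + d² - 8*d) = 2 + (9 - d² + 8*d) = 11 - d² + 8*d)
g(7)*50 = (11 - 1*7² + 8*7)*50 = (11 - 1*49 + 56)*50 = (11 - 49 + 56)*50 = 18*50 = 900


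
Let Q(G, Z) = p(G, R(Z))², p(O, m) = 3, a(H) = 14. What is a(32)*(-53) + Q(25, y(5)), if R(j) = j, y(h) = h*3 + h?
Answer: -733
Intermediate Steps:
y(h) = 4*h (y(h) = 3*h + h = 4*h)
Q(G, Z) = 9 (Q(G, Z) = 3² = 9)
a(32)*(-53) + Q(25, y(5)) = 14*(-53) + 9 = -742 + 9 = -733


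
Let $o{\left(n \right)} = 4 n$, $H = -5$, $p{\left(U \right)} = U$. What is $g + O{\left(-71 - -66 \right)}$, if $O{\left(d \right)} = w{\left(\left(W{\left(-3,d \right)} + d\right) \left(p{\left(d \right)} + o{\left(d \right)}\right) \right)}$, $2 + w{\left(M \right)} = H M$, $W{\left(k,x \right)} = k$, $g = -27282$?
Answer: $-28284$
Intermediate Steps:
$w{\left(M \right)} = -2 - 5 M$
$O{\left(d \right)} = -2 - 25 d \left(-3 + d\right)$ ($O{\left(d \right)} = -2 - 5 \left(-3 + d\right) \left(d + 4 d\right) = -2 - 5 \left(-3 + d\right) 5 d = -2 - 5 \cdot 5 d \left(-3 + d\right) = -2 - 25 d \left(-3 + d\right)$)
$g + O{\left(-71 - -66 \right)} = -27282 - \left(2 - 75 \left(-71 - -66\right) + 25 \left(-71 - -66\right)^{2}\right) = -27282 - \left(2 - 75 \left(-71 + 66\right) + 25 \left(-71 + 66\right)^{2}\right) = -27282 - \left(377 + 625\right) = -27282 - 1002 = -28284$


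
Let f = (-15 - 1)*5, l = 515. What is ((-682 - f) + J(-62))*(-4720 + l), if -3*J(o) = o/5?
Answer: 7542088/3 ≈ 2.5140e+6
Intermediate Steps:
J(o) = -o/15 (J(o) = -o/(3*5) = -o/15)
f = -80 (f = -16*5 = -80)
((-682 - f) + J(-62))*(-4720 + l) = ((-682 - 1*(-80)) - 1/15*(-62))*(-4720 + 515) = ((-682 + 80) + 62/15)*(-4205) = (-602 + 62/15)*(-4205) = -8968/15*(-4205) = 7542088/3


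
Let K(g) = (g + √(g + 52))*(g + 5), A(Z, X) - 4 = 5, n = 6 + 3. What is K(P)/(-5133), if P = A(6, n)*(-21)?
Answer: -11592/1711 + 184*I*√137/5133 ≈ -6.775 + 0.41957*I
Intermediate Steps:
n = 9
A(Z, X) = 9 (A(Z, X) = 4 + 5 = 9)
P = -189 (P = 9*(-21) = -189)
K(g) = (5 + g)*(g + √(52 + g)) (K(g) = (g + √(52 + g))*(5 + g) = (5 + g)*(g + √(52 + g)))
K(P)/(-5133) = ((-189)² + 5*(-189) + 5*√(52 - 189) - 189*√(52 - 189))/(-5133) = (35721 - 945 + 5*√(-137) - 189*I*√137)*(-1/5133) = (35721 - 945 + 5*(I*√137) - 189*I*√137)*(-1/5133) = (35721 - 945 + 5*I*√137 - 189*I*√137)*(-1/5133) = (34776 - 184*I*√137)*(-1/5133) = -11592/1711 + 184*I*√137/5133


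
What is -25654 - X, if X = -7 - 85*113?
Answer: -16042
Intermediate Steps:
X = -9612 (X = -7 - 9605 = -9612)
-25654 - X = -25654 - 1*(-9612) = -25654 + 9612 = -16042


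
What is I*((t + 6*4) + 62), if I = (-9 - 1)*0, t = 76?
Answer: 0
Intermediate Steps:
I = 0 (I = -10*0 = 0)
I*((t + 6*4) + 62) = 0*((76 + 6*4) + 62) = 0*((76 + 24) + 62) = 0*(100 + 62) = 0*162 = 0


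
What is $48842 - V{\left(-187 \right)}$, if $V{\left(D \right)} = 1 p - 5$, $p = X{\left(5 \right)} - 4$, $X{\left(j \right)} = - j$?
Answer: $48856$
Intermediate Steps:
$p = -9$ ($p = \left(-1\right) 5 - 4 = -5 - 4 = -9$)
$V{\left(D \right)} = -14$ ($V{\left(D \right)} = 1 \left(-9\right) - 5 = -9 - 5 = -14$)
$48842 - V{\left(-187 \right)} = 48842 - -14 = 48842 + 14 = 48856$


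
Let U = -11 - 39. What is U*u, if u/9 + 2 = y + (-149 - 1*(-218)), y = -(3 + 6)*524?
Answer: 2092050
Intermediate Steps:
U = -50
y = -4716 (y = -1*9*524 = -9*524 = -4716)
u = -41841 (u = -18 + 9*(-4716 + (-149 - 1*(-218))) = -18 + 9*(-4716 + (-149 + 218)) = -18 + 9*(-4716 + 69) = -18 + 9*(-4647) = -18 - 41823 = -41841)
U*u = -50*(-41841) = 2092050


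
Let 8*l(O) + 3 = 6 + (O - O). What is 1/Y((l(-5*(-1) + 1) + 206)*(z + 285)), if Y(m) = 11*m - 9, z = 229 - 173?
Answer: 8/6192829 ≈ 1.2918e-6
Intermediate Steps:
l(O) = 3/8 (l(O) = -3/8 + (6 + (O - O))/8 = -3/8 + (6 + 0)/8 = -3/8 + (⅛)*6 = -3/8 + ¾ = 3/8)
z = 56
Y(m) = -9 + 11*m
1/Y((l(-5*(-1) + 1) + 206)*(z + 285)) = 1/(-9 + 11*((3/8 + 206)*(56 + 285))) = 1/(-9 + 11*((1651/8)*341)) = 1/(-9 + 11*(562991/8)) = 1/(-9 + 6192901/8) = 1/(6192829/8) = 8/6192829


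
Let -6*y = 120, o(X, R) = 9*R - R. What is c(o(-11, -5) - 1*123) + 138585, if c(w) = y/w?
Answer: 22589375/163 ≈ 1.3859e+5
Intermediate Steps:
o(X, R) = 8*R
y = -20 (y = -⅙*120 = -20)
c(w) = -20/w
c(o(-11, -5) - 1*123) + 138585 = -20/(8*(-5) - 1*123) + 138585 = -20/(-40 - 123) + 138585 = -20/(-163) + 138585 = -20*(-1/163) + 138585 = 20/163 + 138585 = 22589375/163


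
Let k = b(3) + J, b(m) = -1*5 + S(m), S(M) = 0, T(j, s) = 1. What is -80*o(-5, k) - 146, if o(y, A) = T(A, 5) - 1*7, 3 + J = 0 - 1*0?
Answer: 334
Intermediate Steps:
b(m) = -5 (b(m) = -1*5 + 0 = -5 + 0 = -5)
J = -3 (J = -3 + (0 - 1*0) = -3 + (0 + 0) = -3 + 0 = -3)
k = -8 (k = -5 - 3 = -8)
o(y, A) = -6 (o(y, A) = 1 - 1*7 = 1 - 7 = -6)
-80*o(-5, k) - 146 = -80*(-6) - 146 = 480 - 146 = 334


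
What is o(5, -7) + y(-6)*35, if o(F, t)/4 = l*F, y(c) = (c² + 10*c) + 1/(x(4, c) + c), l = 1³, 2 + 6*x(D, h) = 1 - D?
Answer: -33830/41 ≈ -825.12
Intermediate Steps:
x(D, h) = -⅙ - D/6 (x(D, h) = -⅓ + (1 - D)/6 = -⅓ + (⅙ - D/6) = -⅙ - D/6)
l = 1
y(c) = c² + 1/(-⅚ + c) + 10*c (y(c) = (c² + 10*c) + 1/((-⅙ - ⅙*4) + c) = (c² + 10*c) + 1/((-⅙ - ⅔) + c) = (c² + 10*c) + 1/(-⅚ + c) = c² + 1/(-⅚ + c) + 10*c)
o(F, t) = 4*F (o(F, t) = 4*(1*F) = 4*F)
o(5, -7) + y(-6)*35 = 4*5 + ((6 - 50*(-6) + 6*(-6)³ + 55*(-6)²)/(-5 + 6*(-6)))*35 = 20 + ((6 + 300 + 6*(-216) + 55*36)/(-5 - 36))*35 = 20 + ((6 + 300 - 1296 + 1980)/(-41))*35 = 20 - 1/41*990*35 = 20 - 990/41*35 = 20 - 34650/41 = -33830/41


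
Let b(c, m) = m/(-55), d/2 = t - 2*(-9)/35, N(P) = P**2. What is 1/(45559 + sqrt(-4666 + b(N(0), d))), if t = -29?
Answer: 87701075/3995582255981 - 30*I*sqrt(19207342)/3995582255981 ≈ 2.1949e-5 - 3.2906e-8*I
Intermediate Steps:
d = -1994/35 (d = 2*(-29 - 2*(-9)/35) = 2*(-29 + 18*(1/35)) = 2*(-29 + 18/35) = 2*(-997/35) = -1994/35 ≈ -56.971)
b(c, m) = -m/55 (b(c, m) = m*(-1/55) = -m/55)
1/(45559 + sqrt(-4666 + b(N(0), d))) = 1/(45559 + sqrt(-4666 - 1/55*(-1994/35))) = 1/(45559 + sqrt(-4666 + 1994/1925)) = 1/(45559 + sqrt(-8980056/1925)) = 1/(45559 + 6*I*sqrt(19207342)/385)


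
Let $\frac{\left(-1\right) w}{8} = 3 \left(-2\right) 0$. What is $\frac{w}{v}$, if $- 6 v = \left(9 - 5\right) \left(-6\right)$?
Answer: $0$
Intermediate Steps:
$v = 4$ ($v = - \frac{\left(9 - 5\right) \left(-6\right)}{6} = - \frac{4 \left(-6\right)}{6} = \left(- \frac{1}{6}\right) \left(-24\right) = 4$)
$w = 0$ ($w = - 8 \cdot 3 \left(-2\right) 0 = - 8 \left(\left(-6\right) 0\right) = \left(-8\right) 0 = 0$)
$\frac{w}{v} = \frac{0}{4} = 0 \cdot \frac{1}{4} = 0$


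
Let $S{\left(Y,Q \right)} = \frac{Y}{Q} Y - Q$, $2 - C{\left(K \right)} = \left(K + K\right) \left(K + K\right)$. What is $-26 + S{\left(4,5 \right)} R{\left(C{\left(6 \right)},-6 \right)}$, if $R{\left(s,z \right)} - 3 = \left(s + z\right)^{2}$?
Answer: $- \frac{197293}{5} \approx -39459.0$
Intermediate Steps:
$C{\left(K \right)} = 2 - 4 K^{2}$ ($C{\left(K \right)} = 2 - \left(K + K\right) \left(K + K\right) = 2 - 2 K 2 K = 2 - 4 K^{2}$)
$S{\left(Y,Q \right)} = - Q + \frac{Y^{2}}{Q}$ ($S{\left(Y,Q \right)} = \frac{Y^{2}}{Q} - Q = - Q + \frac{Y^{2}}{Q}$)
$R{\left(s,z \right)} = 3 + \left(s + z\right)^{2}$
$-26 + S{\left(4,5 \right)} R{\left(C{\left(6 \right)},-6 \right)} = -26 + \left(\left(-1\right) 5 + \frac{4^{2}}{5}\right) \left(3 + \left(\left(2 - 4 \cdot 6^{2}\right) - 6\right)^{2}\right) = -26 + \left(-5 + \frac{1}{5} \cdot 16\right) \left(3 + \left(\left(2 - 144\right) - 6\right)^{2}\right) = -26 + \left(-5 + \frac{16}{5}\right) \left(3 + \left(\left(2 - 144\right) - 6\right)^{2}\right) = -26 - \frac{9 \left(3 + \left(-142 - 6\right)^{2}\right)}{5} = -26 - \frac{9 \left(3 + \left(-148\right)^{2}\right)}{5} = -26 - \frac{9 \left(3 + 21904\right)}{5} = -26 - \frac{197163}{5} = - \frac{197293}{5}$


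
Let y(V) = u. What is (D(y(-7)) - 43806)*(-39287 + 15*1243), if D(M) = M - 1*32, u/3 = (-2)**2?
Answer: 904656292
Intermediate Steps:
u = 12 (u = 3*(-2)**2 = 3*4 = 12)
y(V) = 12
D(M) = -32 + M (D(M) = M - 32 = -32 + M)
(D(y(-7)) - 43806)*(-39287 + 15*1243) = ((-32 + 12) - 43806)*(-39287 + 15*1243) = (-20 - 43806)*(-39287 + 18645) = -43826*(-20642) = 904656292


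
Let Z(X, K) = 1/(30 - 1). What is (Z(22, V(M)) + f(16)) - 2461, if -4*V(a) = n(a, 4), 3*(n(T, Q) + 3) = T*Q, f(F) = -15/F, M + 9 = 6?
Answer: -1142323/464 ≈ -2461.9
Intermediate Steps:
M = -3 (M = -9 + 6 = -3)
n(T, Q) = -3 + Q*T/3 (n(T, Q) = -3 + (T*Q)/3 = -3 + (Q*T)/3 = -3 + Q*T/3)
V(a) = ¾ - a/3 (V(a) = -(-3 + (⅓)*4*a)/4 = -(-3 + 4*a/3)/4 = ¾ - a/3)
Z(X, K) = 1/29
(Z(22, V(M)) + f(16)) - 2461 = (1/29 - 15/16) - 2461 = -419/464 - 2461 = -1142323/464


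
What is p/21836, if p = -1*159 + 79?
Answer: -20/5459 ≈ -0.0036637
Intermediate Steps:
p = -80 (p = -159 + 79 = -80)
p/21836 = -80/21836 = -80*1/21836 = -20/5459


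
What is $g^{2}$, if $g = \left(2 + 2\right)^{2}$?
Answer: $256$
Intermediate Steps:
$g = 16$ ($g = 4^{2} = 16$)
$g^{2} = 16^{2} = 256$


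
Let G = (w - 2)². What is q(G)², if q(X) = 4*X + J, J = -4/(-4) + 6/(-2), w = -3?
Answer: 9604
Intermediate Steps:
J = -2 (J = -4*(-¼) + 6*(-½) = 1 - 3 = -2)
G = 25 (G = (-3 - 2)² = (-5)² = 25)
q(X) = -2 + 4*X (q(X) = 4*X - 2 = -2 + 4*X)
q(G)² = (-2 + 4*25)² = (-2 + 100)² = 98² = 9604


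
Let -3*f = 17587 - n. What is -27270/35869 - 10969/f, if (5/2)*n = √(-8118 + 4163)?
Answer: 61619810361675/55471982726821 + 65814*I*√3955/1546516009 ≈ 1.1108 + 0.0026763*I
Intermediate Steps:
n = 2*I*√3955/5 (n = 2*√(-8118 + 4163)/5 = 2*√(-3955)/5 = 2*(I*√3955)/5 = 2*I*√3955/5 ≈ 25.156*I)
f = -17587/3 + 2*I*√3955/15 (f = -(17587 - 2*I*√3955/5)/3 = -17587/3 + 2*I*√3955/15 ≈ -5862.3 + 8.3852*I)
-27270/35869 - 10969/f = -27270/35869 - 10969/(-17587/3 + 2*I*√3955/15)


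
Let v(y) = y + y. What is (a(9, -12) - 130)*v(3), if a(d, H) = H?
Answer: -852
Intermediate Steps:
v(y) = 2*y
(a(9, -12) - 130)*v(3) = (-12 - 130)*(2*3) = -142*6 = -852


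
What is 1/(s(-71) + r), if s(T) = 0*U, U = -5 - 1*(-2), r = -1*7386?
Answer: -1/7386 ≈ -0.00013539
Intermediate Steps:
r = -7386
U = -3 (U = -5 + 2 = -3)
s(T) = 0 (s(T) = 0*(-3) = 0)
1/(s(-71) + r) = 1/(0 - 7386) = 1/(-7386) = -1/7386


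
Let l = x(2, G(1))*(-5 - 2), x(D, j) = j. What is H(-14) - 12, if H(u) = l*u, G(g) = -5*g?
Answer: -502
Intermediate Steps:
l = 35 (l = (-5*1)*(-5 - 2) = -5*(-7) = 35)
H(u) = 35*u
H(-14) - 12 = 35*(-14) - 12 = -490 - 12 = -502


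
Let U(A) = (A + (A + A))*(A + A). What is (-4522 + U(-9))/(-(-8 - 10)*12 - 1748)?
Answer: 1009/383 ≈ 2.6345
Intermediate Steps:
U(A) = 6*A**2 (U(A) = (A + 2*A)*(2*A) = (3*A)*(2*A) = 6*A**2)
(-4522 + U(-9))/(-(-8 - 10)*12 - 1748) = (-4522 + 6*(-9)**2)/(-(-8 - 10)*12 - 1748) = (-4522 + 6*81)/(-(-18)*12 - 1748) = (-4522 + 486)/(-1*(-216) - 1748) = -4036/(216 - 1748) = -4036/(-1532) = -4036*(-1/1532) = 1009/383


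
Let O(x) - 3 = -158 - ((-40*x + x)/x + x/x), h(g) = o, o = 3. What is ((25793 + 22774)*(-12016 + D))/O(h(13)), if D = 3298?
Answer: 47045234/13 ≈ 3.6189e+6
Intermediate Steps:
h(g) = 3
O(x) = -117 (O(x) = 3 + (-158 - ((-40*x + x)/x + x/x)) = 3 + (-158 - ((-39*x)/x + 1)) = 3 + (-158 - (-39 + 1)) = 3 + (-158 - 1*(-38)) = 3 + (-158 + 38) = 3 - 120 = -117)
((25793 + 22774)*(-12016 + D))/O(h(13)) = ((25793 + 22774)*(-12016 + 3298))/(-117) = (48567*(-8718))*(-1/117) = -423407106*(-1/117) = 47045234/13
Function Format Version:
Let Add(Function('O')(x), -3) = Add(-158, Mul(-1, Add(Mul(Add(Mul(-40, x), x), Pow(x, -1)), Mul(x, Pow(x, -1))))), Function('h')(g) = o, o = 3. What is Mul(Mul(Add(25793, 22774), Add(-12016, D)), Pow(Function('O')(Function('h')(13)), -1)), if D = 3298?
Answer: Rational(47045234, 13) ≈ 3.6189e+6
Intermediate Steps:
Function('h')(g) = 3
Function('O')(x) = -117 (Function('O')(x) = Add(3, Add(-158, Mul(-1, Add(Mul(Add(Mul(-40, x), x), Pow(x, -1)), Mul(x, Pow(x, -1)))))) = Add(3, Add(-158, Mul(-1, Add(Mul(Mul(-39, x), Pow(x, -1)), 1)))) = Add(3, Add(-158, Mul(-1, Add(-39, 1)))) = Add(3, Add(-158, Mul(-1, -38))) = Add(3, Add(-158, 38)) = Add(3, -120) = -117)
Mul(Mul(Add(25793, 22774), Add(-12016, D)), Pow(Function('O')(Function('h')(13)), -1)) = Mul(Mul(Add(25793, 22774), Add(-12016, 3298)), Pow(-117, -1)) = Mul(Mul(48567, -8718), Rational(-1, 117)) = Mul(-423407106, Rational(-1, 117)) = Rational(47045234, 13)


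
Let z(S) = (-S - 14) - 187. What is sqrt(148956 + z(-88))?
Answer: sqrt(148843) ≈ 385.80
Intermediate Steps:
z(S) = -201 - S (z(S) = (-14 - S) - 187 = -201 - S)
sqrt(148956 + z(-88)) = sqrt(148956 + (-201 - 1*(-88))) = sqrt(148956 + (-201 + 88)) = sqrt(148956 - 113) = sqrt(148843)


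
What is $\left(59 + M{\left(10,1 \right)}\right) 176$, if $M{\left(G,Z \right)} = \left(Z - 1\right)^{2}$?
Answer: $10384$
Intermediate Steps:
$M{\left(G,Z \right)} = \left(-1 + Z\right)^{2}$
$\left(59 + M{\left(10,1 \right)}\right) 176 = \left(59 + \left(-1 + 1\right)^{2}\right) 176 = \left(59 + 0^{2}\right) 176 = \left(59 + 0\right) 176 = 59 \cdot 176 = 10384$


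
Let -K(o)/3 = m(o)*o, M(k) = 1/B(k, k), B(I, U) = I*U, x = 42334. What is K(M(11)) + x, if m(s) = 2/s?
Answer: 42328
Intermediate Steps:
M(k) = k⁻² (M(k) = 1/(k*k) = 1/(k²) = k⁻²)
K(o) = -6 (K(o) = -3*2/o*o = -3*2 = -6)
K(M(11)) + x = -6 + 42334 = 42328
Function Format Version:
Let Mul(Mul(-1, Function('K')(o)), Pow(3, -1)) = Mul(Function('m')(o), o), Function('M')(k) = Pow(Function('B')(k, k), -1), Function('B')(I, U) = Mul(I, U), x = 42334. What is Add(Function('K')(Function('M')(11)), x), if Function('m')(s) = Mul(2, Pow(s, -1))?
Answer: 42328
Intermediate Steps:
Function('M')(k) = Pow(k, -2) (Function('M')(k) = Pow(Mul(k, k), -1) = Pow(Pow(k, 2), -1) = Pow(k, -2))
Function('K')(o) = -6 (Function('K')(o) = Mul(-3, Mul(Mul(2, Pow(o, -1)), o)) = Mul(-3, 2) = -6)
Add(Function('K')(Function('M')(11)), x) = Add(-6, 42334) = 42328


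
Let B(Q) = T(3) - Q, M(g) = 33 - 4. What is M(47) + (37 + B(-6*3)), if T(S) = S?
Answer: 87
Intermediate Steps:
M(g) = 29
B(Q) = 3 - Q
M(47) + (37 + B(-6*3)) = 29 + (37 + (3 - (-6)*3)) = 29 + (37 + (3 - 1*(-18))) = 29 + (37 + (3 + 18)) = 29 + (37 + 21) = 29 + 58 = 87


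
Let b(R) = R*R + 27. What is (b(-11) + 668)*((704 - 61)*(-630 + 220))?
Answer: -215122080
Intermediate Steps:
b(R) = 27 + R² (b(R) = R² + 27 = 27 + R²)
(b(-11) + 668)*((704 - 61)*(-630 + 220)) = ((27 + (-11)²) + 668)*((704 - 61)*(-630 + 220)) = ((27 + 121) + 668)*(643*(-410)) = (148 + 668)*(-263630) = 816*(-263630) = -215122080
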